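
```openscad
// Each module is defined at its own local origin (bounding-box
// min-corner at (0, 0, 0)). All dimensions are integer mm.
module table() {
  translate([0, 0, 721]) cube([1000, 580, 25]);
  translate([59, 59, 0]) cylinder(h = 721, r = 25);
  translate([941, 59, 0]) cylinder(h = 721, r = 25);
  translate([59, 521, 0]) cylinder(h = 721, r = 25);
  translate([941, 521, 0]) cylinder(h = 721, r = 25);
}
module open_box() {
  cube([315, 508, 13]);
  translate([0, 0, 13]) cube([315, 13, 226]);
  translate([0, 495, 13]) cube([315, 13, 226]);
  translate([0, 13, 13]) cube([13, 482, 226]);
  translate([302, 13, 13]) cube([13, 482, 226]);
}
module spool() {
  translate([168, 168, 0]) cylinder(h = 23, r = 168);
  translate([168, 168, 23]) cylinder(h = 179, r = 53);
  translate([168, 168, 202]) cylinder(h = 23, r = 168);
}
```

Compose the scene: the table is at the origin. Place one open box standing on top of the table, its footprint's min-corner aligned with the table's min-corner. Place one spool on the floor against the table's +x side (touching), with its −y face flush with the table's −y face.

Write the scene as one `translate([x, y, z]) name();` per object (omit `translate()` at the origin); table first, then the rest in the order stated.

table();
translate([0, 0, 746]) open_box();
translate([1000, 0, 0]) spool();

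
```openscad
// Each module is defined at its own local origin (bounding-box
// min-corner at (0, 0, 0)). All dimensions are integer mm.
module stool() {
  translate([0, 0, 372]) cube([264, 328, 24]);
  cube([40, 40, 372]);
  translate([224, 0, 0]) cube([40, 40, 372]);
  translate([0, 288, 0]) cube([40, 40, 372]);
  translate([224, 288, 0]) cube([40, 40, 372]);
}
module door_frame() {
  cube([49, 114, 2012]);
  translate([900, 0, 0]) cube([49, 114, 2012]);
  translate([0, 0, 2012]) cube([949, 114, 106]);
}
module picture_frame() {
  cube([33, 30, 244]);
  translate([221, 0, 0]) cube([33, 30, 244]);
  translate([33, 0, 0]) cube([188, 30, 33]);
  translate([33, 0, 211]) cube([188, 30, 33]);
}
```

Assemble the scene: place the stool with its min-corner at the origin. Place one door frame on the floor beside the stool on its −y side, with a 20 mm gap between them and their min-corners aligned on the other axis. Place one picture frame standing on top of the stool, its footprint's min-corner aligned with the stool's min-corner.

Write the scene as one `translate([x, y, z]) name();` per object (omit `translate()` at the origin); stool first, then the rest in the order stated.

stool();
translate([0, -134, 0]) door_frame();
translate([0, 0, 396]) picture_frame();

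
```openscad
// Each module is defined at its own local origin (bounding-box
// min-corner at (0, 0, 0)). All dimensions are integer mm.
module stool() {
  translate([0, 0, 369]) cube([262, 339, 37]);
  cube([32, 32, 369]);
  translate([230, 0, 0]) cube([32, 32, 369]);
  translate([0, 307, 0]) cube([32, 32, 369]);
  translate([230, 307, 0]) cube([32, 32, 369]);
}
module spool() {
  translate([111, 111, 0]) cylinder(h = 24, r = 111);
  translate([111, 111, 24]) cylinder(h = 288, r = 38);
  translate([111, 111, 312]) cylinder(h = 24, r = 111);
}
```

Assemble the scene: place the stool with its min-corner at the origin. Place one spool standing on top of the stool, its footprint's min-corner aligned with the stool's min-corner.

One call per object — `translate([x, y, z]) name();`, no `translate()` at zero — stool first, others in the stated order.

stool();
translate([0, 0, 406]) spool();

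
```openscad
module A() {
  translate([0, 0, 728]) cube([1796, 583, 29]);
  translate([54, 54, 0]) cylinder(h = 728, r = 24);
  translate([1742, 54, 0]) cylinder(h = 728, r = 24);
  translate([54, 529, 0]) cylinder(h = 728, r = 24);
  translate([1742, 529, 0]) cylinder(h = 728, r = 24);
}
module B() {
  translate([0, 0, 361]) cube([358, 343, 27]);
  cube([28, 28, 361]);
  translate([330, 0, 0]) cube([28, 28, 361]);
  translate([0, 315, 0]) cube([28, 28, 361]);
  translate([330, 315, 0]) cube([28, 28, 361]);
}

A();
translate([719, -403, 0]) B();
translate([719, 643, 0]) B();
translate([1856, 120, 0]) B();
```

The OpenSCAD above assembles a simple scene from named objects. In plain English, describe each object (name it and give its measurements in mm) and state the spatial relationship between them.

A is a table with a 1796×583 mm rectangular top, 29 mm thick, top surface at z = 757 mm, supported by four round legs of 48 mm diameter, each leg's bounding box inset 30 mm from the nearest pair of top edges, running from the floor.

B is a four-legged stool. The seat is a 358×343×27 mm slab whose top surface is at z = 388 mm; four square legs, each 28×28 mm in cross-section, run from the floor (z = 0) to the underside of the seat, each flush with a corner of the seat.

Three stools sit around the table at the −y, +y, +x sides.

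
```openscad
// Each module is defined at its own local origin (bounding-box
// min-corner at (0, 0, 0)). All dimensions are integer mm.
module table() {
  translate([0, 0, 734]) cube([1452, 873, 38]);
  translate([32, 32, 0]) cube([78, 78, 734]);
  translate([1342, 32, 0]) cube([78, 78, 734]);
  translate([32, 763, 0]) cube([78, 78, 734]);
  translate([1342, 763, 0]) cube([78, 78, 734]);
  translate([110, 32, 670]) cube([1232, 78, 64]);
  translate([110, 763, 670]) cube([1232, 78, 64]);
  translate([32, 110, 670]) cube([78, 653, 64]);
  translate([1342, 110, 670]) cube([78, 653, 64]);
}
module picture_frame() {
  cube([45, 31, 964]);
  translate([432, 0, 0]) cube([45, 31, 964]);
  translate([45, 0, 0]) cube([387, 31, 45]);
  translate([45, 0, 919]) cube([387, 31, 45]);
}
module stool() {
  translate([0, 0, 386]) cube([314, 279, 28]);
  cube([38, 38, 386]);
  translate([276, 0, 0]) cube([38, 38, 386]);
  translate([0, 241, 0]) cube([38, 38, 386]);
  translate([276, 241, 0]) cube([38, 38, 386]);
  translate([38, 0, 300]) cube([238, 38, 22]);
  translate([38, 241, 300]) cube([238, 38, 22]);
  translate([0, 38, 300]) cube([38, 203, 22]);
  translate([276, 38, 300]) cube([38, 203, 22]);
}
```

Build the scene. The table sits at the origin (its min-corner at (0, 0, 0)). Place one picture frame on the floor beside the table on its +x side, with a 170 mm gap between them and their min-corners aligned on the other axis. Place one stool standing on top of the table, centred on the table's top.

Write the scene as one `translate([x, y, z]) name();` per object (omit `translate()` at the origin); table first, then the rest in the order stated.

table();
translate([1622, 0, 0]) picture_frame();
translate([569, 297, 772]) stool();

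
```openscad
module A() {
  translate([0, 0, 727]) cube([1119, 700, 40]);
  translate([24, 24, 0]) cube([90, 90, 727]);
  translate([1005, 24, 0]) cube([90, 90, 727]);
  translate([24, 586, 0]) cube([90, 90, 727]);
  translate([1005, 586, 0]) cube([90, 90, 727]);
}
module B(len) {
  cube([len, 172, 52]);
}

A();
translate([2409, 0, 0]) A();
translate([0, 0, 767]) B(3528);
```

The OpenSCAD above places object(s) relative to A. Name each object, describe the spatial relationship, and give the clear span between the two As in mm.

A is a table. B is a beam. A beam spans the tops of two tables. The clear span between the two tables is 1290 mm.

Second table starts at x = 2409; first ends at x = 1119; clear span = 2409 − 1119 = 1290 mm.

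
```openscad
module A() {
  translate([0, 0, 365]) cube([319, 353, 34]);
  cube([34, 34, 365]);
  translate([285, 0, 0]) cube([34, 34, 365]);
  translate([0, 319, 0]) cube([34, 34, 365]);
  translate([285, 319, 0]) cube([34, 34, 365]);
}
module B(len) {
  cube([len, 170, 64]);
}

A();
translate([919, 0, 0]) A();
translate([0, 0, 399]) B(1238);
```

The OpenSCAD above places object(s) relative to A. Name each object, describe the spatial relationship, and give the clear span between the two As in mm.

A is a stool. B is a beam. A beam spans the tops of two stools. The clear span between the two stools is 600 mm.

Second stool starts at x = 919; first ends at x = 319; clear span = 919 − 319 = 600 mm.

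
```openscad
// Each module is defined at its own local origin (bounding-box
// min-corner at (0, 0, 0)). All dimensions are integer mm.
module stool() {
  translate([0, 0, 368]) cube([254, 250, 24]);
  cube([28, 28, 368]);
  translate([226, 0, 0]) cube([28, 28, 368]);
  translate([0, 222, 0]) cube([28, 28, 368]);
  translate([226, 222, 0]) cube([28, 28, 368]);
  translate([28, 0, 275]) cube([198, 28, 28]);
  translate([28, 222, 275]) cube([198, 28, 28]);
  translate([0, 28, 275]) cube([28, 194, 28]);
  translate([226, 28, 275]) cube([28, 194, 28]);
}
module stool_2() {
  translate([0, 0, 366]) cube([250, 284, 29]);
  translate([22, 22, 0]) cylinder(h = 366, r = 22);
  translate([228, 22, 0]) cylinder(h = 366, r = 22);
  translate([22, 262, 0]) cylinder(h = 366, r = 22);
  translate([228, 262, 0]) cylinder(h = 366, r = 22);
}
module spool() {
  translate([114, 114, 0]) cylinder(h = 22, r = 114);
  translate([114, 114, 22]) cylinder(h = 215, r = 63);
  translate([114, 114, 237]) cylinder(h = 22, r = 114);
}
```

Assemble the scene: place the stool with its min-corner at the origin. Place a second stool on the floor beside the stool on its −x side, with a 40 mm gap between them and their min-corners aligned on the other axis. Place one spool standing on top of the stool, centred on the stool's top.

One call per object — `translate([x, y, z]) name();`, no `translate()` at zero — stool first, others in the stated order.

stool();
translate([-290, 0, 0]) stool_2();
translate([13, 11, 392]) spool();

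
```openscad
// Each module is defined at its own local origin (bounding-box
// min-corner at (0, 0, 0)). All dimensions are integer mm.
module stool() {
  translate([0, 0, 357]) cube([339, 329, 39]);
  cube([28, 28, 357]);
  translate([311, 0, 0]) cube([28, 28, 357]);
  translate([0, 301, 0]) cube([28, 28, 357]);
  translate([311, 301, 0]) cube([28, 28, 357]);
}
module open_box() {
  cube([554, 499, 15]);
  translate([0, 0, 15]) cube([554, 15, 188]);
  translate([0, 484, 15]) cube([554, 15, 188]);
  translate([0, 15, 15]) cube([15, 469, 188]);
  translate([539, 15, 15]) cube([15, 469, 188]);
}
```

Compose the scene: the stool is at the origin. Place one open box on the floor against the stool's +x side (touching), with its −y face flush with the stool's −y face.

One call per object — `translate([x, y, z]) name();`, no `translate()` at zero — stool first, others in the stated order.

stool();
translate([339, 0, 0]) open_box();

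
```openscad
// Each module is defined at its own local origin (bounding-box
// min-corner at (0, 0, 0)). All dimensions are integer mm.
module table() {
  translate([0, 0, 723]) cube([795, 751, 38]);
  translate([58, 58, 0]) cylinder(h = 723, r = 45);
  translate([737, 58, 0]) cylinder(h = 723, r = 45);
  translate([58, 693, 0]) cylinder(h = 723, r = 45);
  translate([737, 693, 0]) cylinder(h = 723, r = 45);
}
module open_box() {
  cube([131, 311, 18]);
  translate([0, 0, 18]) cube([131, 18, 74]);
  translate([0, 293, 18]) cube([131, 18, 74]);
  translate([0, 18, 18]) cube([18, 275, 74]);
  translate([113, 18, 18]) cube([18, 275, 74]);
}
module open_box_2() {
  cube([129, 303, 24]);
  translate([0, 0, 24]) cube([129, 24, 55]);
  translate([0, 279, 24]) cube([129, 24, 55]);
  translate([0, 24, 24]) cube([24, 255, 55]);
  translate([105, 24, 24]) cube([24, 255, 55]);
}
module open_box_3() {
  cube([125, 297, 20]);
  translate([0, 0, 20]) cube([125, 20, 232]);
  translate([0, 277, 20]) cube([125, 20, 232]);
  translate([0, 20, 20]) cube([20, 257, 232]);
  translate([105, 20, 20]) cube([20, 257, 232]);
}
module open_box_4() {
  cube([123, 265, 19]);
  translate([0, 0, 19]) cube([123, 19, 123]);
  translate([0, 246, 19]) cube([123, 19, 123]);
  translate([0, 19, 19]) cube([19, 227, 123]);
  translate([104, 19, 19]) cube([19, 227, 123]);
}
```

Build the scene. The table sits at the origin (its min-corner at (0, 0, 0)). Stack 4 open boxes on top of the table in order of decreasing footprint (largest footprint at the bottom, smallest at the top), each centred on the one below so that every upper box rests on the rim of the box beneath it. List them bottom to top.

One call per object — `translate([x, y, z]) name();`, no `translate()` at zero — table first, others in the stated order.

table();
translate([332, 220, 761]) open_box();
translate([333, 224, 853]) open_box_2();
translate([335, 227, 932]) open_box_3();
translate([336, 243, 1184]) open_box_4();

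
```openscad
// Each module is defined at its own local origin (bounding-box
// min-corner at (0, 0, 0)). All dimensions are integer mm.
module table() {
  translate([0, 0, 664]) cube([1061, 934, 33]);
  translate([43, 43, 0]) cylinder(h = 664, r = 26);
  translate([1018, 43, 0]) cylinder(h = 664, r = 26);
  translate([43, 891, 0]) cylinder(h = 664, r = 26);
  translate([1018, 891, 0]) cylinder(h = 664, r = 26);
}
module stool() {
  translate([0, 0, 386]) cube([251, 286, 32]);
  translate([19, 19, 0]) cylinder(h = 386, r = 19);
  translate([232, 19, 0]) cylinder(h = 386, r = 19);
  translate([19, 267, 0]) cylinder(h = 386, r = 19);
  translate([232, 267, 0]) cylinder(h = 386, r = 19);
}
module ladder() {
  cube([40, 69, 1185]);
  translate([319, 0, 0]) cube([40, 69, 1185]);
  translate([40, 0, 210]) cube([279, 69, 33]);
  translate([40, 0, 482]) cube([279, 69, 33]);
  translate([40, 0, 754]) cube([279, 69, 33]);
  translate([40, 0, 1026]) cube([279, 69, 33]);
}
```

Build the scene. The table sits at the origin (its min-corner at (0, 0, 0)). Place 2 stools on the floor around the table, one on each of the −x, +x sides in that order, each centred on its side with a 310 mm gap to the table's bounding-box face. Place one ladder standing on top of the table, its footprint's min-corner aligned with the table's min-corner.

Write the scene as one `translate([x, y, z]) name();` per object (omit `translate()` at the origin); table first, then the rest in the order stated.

table();
translate([-561, 324, 0]) stool();
translate([1371, 324, 0]) stool();
translate([0, 0, 697]) ladder();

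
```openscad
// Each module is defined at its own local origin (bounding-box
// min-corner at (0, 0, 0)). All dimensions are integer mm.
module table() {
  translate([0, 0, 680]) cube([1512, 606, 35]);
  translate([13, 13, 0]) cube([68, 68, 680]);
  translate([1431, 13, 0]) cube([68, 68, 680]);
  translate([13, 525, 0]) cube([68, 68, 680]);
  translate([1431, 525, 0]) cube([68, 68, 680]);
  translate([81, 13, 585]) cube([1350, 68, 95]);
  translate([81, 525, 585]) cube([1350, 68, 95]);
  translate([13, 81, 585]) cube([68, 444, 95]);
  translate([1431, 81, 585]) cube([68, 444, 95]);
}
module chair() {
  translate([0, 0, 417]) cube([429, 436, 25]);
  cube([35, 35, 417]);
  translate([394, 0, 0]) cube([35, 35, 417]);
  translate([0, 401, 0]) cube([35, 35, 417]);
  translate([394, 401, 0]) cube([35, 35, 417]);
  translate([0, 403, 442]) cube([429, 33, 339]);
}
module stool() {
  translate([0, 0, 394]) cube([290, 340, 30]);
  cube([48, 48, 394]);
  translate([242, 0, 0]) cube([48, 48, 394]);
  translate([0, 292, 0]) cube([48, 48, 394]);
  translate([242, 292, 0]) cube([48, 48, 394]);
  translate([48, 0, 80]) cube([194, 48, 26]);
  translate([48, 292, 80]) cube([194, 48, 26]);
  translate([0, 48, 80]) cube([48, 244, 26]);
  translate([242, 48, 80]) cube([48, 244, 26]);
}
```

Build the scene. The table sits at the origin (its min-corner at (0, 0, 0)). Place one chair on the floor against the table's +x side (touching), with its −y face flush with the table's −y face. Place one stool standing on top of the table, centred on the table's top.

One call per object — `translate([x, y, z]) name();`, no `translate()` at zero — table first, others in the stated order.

table();
translate([1512, 0, 0]) chair();
translate([611, 133, 715]) stool();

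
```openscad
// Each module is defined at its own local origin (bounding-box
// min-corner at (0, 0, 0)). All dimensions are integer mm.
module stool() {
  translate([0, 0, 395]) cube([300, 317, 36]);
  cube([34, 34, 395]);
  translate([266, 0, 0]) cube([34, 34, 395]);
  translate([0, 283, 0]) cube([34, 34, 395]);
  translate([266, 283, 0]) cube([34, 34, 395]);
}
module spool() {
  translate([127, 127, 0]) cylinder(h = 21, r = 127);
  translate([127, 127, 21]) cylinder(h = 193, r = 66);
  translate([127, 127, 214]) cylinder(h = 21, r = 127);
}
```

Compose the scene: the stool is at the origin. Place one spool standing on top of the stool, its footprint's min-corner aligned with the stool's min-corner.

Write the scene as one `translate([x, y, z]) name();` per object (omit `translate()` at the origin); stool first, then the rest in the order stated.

stool();
translate([0, 0, 431]) spool();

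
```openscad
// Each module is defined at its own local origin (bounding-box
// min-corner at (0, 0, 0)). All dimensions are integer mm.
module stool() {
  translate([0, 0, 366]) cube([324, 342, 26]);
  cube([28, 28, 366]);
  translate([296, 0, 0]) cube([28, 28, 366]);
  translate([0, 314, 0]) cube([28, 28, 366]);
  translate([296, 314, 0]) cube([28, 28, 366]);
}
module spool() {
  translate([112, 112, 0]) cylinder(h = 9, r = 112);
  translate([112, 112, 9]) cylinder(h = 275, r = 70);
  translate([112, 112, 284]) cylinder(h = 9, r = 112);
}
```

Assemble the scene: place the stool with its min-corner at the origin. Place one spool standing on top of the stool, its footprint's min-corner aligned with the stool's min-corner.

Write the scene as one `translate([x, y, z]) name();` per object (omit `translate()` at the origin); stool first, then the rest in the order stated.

stool();
translate([0, 0, 392]) spool();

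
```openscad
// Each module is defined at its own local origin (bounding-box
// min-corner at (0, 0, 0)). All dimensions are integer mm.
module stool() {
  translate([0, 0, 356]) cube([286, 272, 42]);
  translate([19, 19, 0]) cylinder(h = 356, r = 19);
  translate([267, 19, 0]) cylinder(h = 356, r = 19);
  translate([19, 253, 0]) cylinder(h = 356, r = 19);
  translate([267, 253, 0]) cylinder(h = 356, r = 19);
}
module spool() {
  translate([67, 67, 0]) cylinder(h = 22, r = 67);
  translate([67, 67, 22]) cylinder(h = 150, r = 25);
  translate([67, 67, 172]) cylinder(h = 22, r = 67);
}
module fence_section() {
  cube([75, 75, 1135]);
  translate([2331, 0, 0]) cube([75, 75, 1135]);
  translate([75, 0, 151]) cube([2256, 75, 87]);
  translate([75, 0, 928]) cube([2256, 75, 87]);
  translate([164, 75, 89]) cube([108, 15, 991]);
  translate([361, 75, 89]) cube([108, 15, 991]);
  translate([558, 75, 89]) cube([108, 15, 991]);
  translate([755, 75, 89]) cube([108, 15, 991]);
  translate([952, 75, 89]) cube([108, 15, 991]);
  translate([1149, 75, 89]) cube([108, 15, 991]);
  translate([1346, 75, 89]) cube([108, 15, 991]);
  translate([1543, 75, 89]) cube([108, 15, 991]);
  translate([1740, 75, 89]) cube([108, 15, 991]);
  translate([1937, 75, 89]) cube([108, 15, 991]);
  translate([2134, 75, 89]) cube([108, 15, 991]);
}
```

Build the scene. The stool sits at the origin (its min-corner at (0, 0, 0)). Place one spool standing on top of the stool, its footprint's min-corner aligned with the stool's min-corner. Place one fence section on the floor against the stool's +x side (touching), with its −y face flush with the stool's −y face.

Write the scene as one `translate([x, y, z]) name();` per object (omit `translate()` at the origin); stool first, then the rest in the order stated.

stool();
translate([0, 0, 398]) spool();
translate([286, 0, 0]) fence_section();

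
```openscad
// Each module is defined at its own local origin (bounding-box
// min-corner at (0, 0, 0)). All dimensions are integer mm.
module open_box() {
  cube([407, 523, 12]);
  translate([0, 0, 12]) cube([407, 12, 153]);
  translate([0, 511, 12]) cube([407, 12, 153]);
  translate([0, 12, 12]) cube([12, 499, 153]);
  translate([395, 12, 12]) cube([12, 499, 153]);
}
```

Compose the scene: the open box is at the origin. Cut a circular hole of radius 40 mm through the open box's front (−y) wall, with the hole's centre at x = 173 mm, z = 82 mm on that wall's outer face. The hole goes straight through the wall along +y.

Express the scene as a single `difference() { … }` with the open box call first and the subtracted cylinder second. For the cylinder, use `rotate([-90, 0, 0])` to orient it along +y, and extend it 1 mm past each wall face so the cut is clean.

difference() {
  open_box();
  translate([173, -1, 82]) rotate([-90, 0, 0]) cylinder(h = 14, r = 40);
}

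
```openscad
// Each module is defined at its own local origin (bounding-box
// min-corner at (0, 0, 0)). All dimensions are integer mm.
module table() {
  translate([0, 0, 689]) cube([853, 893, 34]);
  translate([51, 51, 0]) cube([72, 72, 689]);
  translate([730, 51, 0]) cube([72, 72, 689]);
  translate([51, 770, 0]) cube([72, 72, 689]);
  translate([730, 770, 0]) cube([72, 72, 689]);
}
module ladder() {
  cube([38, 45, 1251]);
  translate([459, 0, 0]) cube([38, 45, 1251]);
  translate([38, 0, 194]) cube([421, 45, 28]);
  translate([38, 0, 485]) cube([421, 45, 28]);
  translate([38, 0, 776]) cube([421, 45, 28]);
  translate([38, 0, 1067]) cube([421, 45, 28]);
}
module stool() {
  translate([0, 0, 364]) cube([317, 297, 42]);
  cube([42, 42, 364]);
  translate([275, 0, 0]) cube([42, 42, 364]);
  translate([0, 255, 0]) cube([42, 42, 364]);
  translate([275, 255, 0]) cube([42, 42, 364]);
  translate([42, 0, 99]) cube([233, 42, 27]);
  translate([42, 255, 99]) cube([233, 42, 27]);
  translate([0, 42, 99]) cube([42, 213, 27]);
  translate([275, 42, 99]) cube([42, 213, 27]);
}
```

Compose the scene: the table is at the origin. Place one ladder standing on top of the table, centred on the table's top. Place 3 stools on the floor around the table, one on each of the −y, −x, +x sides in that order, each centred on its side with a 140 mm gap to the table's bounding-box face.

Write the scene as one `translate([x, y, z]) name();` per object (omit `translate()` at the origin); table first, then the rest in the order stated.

table();
translate([178, 424, 723]) ladder();
translate([268, -437, 0]) stool();
translate([-457, 298, 0]) stool();
translate([993, 298, 0]) stool();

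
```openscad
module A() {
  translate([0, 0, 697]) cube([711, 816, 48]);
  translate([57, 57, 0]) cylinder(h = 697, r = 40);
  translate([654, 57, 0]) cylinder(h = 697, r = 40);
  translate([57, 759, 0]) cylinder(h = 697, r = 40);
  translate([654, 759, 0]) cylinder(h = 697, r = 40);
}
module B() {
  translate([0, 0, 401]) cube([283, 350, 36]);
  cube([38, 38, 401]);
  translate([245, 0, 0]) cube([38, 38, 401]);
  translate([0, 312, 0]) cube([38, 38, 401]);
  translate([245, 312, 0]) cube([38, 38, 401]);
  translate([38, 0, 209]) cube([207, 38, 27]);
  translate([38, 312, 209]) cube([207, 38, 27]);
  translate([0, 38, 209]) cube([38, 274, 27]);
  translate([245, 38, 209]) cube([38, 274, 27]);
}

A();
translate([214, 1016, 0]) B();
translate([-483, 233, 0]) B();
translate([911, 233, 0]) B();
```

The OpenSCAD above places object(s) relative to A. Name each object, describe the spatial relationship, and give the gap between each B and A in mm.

Each stool's nearest face is 200 mm from the table's bounding box.

A is a table. B is a stool. Three stools sit around the table at the +y, −x, +x sides. The gap between each stool and the table is 200 mm.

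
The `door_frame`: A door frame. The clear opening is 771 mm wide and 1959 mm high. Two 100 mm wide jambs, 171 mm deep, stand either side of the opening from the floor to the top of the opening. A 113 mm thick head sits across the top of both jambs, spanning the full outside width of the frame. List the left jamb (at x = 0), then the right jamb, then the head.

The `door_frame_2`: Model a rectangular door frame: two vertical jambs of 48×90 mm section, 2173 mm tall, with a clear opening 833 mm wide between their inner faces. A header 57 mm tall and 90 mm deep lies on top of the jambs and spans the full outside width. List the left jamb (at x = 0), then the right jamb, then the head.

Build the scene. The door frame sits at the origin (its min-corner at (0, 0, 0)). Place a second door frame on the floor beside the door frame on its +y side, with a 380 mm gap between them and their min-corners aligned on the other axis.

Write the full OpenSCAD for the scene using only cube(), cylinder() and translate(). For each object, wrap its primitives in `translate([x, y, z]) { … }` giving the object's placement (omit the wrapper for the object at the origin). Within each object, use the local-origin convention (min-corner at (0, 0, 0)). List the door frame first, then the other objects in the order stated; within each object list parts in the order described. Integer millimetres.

cube([100, 171, 1959]);
translate([871, 0, 0]) cube([100, 171, 1959]);
translate([0, 0, 1959]) cube([971, 171, 113]);
translate([0, 551, 0]) {
  cube([48, 90, 2173]);
  translate([881, 0, 0]) cube([48, 90, 2173]);
  translate([0, 0, 2173]) cube([929, 90, 57]);
}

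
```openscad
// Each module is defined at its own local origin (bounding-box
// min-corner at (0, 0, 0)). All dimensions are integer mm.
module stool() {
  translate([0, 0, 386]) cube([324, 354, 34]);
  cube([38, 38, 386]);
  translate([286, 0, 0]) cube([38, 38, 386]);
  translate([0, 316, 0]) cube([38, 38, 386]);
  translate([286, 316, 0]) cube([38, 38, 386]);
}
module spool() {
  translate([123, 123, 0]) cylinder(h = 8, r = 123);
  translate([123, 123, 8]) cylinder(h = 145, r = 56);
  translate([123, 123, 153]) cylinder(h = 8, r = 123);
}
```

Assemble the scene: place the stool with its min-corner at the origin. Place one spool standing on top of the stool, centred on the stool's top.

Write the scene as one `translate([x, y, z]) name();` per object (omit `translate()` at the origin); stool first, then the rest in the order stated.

stool();
translate([39, 54, 420]) spool();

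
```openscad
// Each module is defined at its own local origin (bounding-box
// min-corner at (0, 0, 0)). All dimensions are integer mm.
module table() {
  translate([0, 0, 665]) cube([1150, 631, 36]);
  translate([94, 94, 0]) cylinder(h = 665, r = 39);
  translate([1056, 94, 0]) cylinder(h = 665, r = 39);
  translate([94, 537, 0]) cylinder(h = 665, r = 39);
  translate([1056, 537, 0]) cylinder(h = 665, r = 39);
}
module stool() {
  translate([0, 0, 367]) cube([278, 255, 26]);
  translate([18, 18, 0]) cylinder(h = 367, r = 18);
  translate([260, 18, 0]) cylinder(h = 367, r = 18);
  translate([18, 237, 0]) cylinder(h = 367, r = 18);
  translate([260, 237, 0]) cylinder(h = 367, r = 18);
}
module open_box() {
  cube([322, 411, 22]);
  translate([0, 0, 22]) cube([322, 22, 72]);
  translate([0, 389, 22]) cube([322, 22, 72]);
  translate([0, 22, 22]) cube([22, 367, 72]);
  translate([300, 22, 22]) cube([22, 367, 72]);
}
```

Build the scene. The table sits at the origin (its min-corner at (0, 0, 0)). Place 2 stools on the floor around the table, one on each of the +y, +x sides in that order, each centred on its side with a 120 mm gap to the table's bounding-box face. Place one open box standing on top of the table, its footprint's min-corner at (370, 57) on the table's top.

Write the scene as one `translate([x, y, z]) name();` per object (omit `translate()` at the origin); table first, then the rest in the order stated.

table();
translate([436, 751, 0]) stool();
translate([1270, 188, 0]) stool();
translate([370, 57, 701]) open_box();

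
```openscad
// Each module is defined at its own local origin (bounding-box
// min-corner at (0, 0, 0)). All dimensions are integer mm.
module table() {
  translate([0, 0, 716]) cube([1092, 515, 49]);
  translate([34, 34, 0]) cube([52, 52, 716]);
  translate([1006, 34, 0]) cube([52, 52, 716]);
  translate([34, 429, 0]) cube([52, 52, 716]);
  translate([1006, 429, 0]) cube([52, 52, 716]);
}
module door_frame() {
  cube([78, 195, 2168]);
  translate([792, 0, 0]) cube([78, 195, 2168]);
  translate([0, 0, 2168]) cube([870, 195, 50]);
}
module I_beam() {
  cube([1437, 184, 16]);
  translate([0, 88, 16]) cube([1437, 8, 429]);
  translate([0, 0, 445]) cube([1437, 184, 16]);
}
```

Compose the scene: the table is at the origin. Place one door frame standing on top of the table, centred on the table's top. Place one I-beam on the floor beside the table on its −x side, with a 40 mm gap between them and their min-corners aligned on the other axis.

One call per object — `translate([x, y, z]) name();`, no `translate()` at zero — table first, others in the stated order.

table();
translate([111, 160, 765]) door_frame();
translate([-1477, 0, 0]) I_beam();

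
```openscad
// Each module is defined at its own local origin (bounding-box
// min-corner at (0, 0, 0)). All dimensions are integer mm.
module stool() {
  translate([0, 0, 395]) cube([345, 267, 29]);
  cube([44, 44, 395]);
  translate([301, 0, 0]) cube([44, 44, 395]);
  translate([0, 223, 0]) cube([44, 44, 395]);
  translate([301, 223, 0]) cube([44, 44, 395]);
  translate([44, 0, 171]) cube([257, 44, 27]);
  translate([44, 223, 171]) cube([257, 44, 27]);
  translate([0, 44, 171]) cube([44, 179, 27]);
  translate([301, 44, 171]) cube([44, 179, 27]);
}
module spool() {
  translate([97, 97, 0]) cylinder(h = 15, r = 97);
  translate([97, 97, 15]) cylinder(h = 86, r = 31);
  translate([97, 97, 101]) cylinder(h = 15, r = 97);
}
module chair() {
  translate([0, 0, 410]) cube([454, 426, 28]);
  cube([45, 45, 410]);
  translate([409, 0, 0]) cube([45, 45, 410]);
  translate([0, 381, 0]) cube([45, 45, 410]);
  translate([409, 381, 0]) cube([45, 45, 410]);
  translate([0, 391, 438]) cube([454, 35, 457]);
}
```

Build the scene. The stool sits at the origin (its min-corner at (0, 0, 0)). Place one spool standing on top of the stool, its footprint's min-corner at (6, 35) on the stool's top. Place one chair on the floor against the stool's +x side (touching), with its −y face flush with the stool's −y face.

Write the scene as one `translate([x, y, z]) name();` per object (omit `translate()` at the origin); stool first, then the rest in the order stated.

stool();
translate([6, 35, 424]) spool();
translate([345, 0, 0]) chair();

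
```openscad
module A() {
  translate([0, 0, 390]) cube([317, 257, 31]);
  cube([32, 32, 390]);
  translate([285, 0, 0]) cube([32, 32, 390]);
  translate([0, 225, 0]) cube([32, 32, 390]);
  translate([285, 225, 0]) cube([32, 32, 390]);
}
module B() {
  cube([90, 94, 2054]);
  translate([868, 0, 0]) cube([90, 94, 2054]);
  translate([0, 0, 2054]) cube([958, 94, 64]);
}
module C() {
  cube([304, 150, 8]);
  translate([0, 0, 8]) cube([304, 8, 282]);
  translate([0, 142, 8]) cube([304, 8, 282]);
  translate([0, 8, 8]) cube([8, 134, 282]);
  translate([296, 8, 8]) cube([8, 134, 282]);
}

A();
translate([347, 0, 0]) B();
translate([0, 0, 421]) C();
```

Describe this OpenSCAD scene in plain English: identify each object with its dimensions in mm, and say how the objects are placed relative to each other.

A is a four-legged stool. The seat is 317×257 mm, 31 mm thick, top at z = 421 mm. It stands on four square legs, each 32×32 mm in cross-section, from z = 0 to the seat underside, each flush with a corner of the seat.

B is a door frame. The clear opening is 778 mm wide and 2054 mm high. Two 90 mm wide jambs, 94 mm deep, stand either side of the opening from the floor to the top of the opening. A 64 mm thick head sits across the top of both jambs, spanning the full outside width of the frame.

C is an open storage box with external size 304×150×290 mm and wall thickness 8 mm (the base is also 8 mm thick). The base covers the whole footprint; the four walls stand on the base, with the y-facing walls full-width and the x-facing walls fitting between their inner faces.

The door frame is on the floor beside the stool on its +x side. The open box is on top of the stool.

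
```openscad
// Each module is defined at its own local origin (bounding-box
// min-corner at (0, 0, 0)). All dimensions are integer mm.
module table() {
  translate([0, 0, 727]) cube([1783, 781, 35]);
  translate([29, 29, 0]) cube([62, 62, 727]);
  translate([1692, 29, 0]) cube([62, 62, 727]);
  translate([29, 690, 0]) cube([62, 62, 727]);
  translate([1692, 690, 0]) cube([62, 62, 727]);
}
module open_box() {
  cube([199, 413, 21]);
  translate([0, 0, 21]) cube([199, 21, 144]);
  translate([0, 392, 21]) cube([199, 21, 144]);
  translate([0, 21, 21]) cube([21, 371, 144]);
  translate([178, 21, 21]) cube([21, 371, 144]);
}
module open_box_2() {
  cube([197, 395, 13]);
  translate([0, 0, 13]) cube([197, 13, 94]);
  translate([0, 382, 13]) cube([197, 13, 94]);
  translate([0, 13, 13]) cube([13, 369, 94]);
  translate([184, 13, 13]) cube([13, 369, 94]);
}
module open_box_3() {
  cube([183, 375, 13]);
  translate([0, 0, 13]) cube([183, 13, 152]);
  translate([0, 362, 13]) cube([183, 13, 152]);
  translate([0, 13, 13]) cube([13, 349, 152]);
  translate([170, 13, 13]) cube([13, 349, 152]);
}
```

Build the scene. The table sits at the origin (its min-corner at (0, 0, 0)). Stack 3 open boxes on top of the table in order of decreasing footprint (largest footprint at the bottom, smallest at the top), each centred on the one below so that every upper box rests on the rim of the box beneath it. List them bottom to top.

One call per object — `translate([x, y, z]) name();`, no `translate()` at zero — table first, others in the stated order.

table();
translate([792, 184, 762]) open_box();
translate([793, 193, 927]) open_box_2();
translate([800, 203, 1034]) open_box_3();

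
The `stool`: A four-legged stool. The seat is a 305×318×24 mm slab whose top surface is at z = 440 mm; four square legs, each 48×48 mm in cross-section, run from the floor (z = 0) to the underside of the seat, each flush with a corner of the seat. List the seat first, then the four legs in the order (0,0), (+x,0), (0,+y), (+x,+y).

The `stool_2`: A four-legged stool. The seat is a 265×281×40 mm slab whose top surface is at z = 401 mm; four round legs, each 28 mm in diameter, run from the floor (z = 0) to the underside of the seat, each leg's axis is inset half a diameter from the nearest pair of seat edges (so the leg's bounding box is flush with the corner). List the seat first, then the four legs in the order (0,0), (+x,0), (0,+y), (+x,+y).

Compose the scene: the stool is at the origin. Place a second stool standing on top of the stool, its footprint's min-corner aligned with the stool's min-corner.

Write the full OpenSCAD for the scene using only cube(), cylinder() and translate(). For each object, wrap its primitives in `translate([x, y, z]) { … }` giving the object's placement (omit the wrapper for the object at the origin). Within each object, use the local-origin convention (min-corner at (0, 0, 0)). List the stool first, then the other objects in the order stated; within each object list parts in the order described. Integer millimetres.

translate([0, 0, 416]) cube([305, 318, 24]);
cube([48, 48, 416]);
translate([257, 0, 0]) cube([48, 48, 416]);
translate([0, 270, 0]) cube([48, 48, 416]);
translate([257, 270, 0]) cube([48, 48, 416]);
translate([0, 0, 440]) {
  translate([0, 0, 361]) cube([265, 281, 40]);
  translate([14, 14, 0]) cylinder(h = 361, r = 14);
  translate([251, 14, 0]) cylinder(h = 361, r = 14);
  translate([14, 267, 0]) cylinder(h = 361, r = 14);
  translate([251, 267, 0]) cylinder(h = 361, r = 14);
}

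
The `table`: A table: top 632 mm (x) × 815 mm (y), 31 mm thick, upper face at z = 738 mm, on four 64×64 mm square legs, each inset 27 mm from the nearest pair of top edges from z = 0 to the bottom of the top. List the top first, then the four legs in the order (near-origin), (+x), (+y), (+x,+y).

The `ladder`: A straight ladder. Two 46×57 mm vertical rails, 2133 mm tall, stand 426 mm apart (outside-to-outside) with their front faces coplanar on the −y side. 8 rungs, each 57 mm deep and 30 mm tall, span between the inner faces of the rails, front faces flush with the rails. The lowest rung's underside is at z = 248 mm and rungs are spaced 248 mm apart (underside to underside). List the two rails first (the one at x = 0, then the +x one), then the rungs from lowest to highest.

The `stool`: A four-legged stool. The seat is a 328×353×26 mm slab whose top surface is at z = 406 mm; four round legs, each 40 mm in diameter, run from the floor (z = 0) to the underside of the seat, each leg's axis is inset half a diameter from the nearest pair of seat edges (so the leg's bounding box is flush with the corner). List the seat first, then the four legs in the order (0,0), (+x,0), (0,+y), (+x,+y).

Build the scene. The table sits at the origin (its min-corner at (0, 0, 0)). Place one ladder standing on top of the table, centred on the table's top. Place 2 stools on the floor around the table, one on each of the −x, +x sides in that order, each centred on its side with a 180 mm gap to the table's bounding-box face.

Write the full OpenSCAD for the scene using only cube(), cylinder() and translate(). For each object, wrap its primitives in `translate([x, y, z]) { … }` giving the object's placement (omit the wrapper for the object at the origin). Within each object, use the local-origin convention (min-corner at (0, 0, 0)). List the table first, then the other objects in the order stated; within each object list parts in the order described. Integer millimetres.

translate([0, 0, 707]) cube([632, 815, 31]);
translate([27, 27, 0]) cube([64, 64, 707]);
translate([541, 27, 0]) cube([64, 64, 707]);
translate([27, 724, 0]) cube([64, 64, 707]);
translate([541, 724, 0]) cube([64, 64, 707]);
translate([103, 379, 738]) {
  cube([46, 57, 2133]);
  translate([380, 0, 0]) cube([46, 57, 2133]);
  translate([46, 0, 248]) cube([334, 57, 30]);
  translate([46, 0, 496]) cube([334, 57, 30]);
  translate([46, 0, 744]) cube([334, 57, 30]);
  translate([46, 0, 992]) cube([334, 57, 30]);
  translate([46, 0, 1240]) cube([334, 57, 30]);
  translate([46, 0, 1488]) cube([334, 57, 30]);
  translate([46, 0, 1736]) cube([334, 57, 30]);
  translate([46, 0, 1984]) cube([334, 57, 30]);
}
translate([-508, 231, 0]) {
  translate([0, 0, 380]) cube([328, 353, 26]);
  translate([20, 20, 0]) cylinder(h = 380, r = 20);
  translate([308, 20, 0]) cylinder(h = 380, r = 20);
  translate([20, 333, 0]) cylinder(h = 380, r = 20);
  translate([308, 333, 0]) cylinder(h = 380, r = 20);
}
translate([812, 231, 0]) {
  translate([0, 0, 380]) cube([328, 353, 26]);
  translate([20, 20, 0]) cylinder(h = 380, r = 20);
  translate([308, 20, 0]) cylinder(h = 380, r = 20);
  translate([20, 333, 0]) cylinder(h = 380, r = 20);
  translate([308, 333, 0]) cylinder(h = 380, r = 20);
}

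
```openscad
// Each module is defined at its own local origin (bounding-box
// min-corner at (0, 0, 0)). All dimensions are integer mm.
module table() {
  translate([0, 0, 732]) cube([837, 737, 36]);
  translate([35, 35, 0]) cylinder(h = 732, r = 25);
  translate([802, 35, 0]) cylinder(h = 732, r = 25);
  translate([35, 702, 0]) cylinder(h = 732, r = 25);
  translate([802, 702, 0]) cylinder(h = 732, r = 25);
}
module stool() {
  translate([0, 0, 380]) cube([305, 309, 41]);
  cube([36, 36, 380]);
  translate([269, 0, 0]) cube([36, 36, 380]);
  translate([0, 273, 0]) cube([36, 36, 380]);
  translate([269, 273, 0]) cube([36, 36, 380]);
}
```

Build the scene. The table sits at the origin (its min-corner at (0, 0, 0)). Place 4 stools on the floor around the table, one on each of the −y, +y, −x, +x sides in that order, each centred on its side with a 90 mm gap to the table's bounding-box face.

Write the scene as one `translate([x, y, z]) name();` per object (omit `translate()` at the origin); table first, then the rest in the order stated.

table();
translate([266, -399, 0]) stool();
translate([266, 827, 0]) stool();
translate([-395, 214, 0]) stool();
translate([927, 214, 0]) stool();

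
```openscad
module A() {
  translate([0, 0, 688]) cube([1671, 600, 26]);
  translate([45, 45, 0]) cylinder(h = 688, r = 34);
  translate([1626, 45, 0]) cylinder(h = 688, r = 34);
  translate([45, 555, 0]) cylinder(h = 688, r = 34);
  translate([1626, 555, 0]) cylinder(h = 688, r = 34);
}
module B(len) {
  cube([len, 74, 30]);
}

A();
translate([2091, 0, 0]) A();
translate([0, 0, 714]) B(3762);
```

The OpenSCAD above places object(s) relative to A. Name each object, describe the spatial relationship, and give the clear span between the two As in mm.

Second table starts at x = 2091; first ends at x = 1671; clear span = 2091 − 1671 = 420 mm.

A is a table. B is a beam. A beam spans the tops of two tables. The clear span between the two tables is 420 mm.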